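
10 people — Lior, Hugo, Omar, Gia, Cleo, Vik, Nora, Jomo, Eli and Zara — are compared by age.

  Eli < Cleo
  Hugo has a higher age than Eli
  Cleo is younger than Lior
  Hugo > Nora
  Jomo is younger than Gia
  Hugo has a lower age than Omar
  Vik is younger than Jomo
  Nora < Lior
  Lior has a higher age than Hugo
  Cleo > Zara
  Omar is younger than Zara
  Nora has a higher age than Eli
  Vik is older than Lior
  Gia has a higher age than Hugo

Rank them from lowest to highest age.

Eli < Nora < Hugo < Omar < Zara < Cleo < Lior < Vik < Jomo < Gia

Each adjacent pair is fixed by a given relation: Eli < Nora; Nora < Hugo; Hugo < Omar; Omar < Zara; Zara < Cleo; Cleo < Lior; Lior < Vik; Vik < Jomo; Jomo < Gia. Chaining them end to end gives the full order.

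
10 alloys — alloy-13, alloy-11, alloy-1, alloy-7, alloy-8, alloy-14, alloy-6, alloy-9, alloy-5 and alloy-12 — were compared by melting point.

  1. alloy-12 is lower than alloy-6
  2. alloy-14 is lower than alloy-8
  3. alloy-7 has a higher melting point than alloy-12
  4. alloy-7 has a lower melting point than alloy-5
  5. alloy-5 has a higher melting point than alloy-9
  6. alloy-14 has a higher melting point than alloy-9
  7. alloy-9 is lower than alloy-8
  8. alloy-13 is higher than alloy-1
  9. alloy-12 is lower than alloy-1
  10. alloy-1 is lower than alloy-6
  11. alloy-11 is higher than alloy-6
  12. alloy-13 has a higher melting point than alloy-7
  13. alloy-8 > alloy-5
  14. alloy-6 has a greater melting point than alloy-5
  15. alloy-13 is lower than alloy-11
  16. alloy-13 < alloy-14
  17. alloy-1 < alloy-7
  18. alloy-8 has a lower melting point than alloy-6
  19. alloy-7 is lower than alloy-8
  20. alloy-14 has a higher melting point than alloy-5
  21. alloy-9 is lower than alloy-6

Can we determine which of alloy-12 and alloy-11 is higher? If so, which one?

alloy-12 < alloy-1 and alloy-1 < alloy-7 give alloy-12 < alloy-7.
Then alloy-7 < alloy-13 extends the chain to alloy-13.
With alloy-13 < alloy-14: alloy-12 < alloy-1 < alloy-7 < alloy-13 < alloy-14.
With alloy-14 < alloy-8: alloy-12 < alloy-1 < alloy-7 < alloy-13 < alloy-14 < alloy-8.
With alloy-8 < alloy-6: alloy-12 < alloy-1 < alloy-7 < alloy-13 < alloy-14 < alloy-8 < alloy-6.
With alloy-6 < alloy-11: alloy-12 < alloy-1 < alloy-7 < alloy-13 < alloy-14 < alloy-8 < alloy-6 < alloy-11.
So alloy-11 is higher.

alloy-11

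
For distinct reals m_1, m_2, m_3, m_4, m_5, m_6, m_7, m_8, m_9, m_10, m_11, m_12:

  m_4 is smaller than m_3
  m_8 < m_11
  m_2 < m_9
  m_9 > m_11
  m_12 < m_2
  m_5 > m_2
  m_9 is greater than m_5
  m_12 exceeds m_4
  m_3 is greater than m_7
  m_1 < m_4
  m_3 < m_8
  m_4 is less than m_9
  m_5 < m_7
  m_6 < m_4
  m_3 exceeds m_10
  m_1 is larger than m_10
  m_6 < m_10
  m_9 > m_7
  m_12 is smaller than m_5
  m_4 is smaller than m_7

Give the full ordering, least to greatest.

m_6 < m_10 < m_1 < m_4 < m_12 < m_2 < m_5 < m_7 < m_3 < m_8 < m_11 < m_9

Nothing is placed below m_6, so it is least; from there m_6 < m_10; m_10 < m_1; m_1 < m_4; m_4 < m_12; m_12 < m_2; m_2 < m_5; m_5 < m_7; m_7 < m_3; m_3 < m_8; m_8 < m_11; m_11 < m_9, each given directly.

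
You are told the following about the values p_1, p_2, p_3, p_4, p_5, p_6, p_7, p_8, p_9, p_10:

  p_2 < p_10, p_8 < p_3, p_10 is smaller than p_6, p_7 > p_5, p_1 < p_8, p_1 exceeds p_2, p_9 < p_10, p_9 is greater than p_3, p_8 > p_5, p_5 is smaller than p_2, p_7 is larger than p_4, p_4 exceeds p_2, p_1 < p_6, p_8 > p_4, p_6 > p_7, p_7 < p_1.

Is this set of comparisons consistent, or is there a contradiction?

consistent

The single ordering p_5 < p_2 < p_4 < p_7 < p_1 < p_8 < p_3 < p_9 < p_10 < p_6 satisfies every listed relation, so no contradiction arises.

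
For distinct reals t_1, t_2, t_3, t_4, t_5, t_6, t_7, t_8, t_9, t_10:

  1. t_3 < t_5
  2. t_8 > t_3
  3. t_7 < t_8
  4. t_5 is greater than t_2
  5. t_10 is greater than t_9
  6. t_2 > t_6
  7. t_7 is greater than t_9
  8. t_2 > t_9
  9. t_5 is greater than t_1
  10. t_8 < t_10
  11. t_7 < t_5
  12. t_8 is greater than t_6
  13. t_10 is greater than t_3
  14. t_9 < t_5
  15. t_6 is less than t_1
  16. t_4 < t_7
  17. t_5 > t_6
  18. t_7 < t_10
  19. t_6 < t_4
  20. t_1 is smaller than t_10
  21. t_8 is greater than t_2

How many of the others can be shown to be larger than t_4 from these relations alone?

4

From t_4 the given relations immediately reach t_7.
From those, t_8, t_5, t_10 — 4 in total.
No other element is forced above t_4 by the given relations, so the count is 4.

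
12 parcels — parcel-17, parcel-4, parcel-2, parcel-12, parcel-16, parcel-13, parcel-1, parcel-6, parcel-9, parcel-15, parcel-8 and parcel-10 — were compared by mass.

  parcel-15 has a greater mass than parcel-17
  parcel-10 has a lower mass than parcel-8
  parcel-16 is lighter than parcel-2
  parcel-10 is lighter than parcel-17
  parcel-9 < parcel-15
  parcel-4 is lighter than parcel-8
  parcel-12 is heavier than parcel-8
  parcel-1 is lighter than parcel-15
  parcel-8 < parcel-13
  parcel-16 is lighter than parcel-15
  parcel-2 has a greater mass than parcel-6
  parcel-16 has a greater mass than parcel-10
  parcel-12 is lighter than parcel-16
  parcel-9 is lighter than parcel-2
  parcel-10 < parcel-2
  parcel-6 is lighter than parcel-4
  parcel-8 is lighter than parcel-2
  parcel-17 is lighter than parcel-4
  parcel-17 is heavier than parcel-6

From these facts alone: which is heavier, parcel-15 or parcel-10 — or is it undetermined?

parcel-15

Link the given pairs in sequence: parcel-10 < parcel-17; parcel-17 < parcel-4; parcel-4 < parcel-8; parcel-8 < parcel-12; parcel-12 < parcel-16; parcel-16 < parcel-15.
Together: parcel-10 < parcel-17 < parcel-4 < parcel-8 < parcel-12 < parcel-16 < parcel-15.
So parcel-15 is heavier.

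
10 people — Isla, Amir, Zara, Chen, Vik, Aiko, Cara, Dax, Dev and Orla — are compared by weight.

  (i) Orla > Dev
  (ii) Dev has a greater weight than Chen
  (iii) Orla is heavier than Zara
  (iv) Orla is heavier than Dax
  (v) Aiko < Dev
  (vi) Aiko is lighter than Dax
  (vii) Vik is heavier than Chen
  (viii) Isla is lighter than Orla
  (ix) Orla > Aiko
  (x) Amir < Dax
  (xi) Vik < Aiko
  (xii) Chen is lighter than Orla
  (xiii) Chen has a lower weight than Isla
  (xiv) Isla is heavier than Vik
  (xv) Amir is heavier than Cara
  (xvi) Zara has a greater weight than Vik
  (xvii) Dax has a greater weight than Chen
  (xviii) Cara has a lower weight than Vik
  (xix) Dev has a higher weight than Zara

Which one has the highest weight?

Chaining downward from Orla: directly below it, Chen, Aiko, Zara, Dev, Dax, Isla; then Vik, Amir; then Cara.
That covers every other element, and nothing is given above Orla, so Orla is the highest weight.

Orla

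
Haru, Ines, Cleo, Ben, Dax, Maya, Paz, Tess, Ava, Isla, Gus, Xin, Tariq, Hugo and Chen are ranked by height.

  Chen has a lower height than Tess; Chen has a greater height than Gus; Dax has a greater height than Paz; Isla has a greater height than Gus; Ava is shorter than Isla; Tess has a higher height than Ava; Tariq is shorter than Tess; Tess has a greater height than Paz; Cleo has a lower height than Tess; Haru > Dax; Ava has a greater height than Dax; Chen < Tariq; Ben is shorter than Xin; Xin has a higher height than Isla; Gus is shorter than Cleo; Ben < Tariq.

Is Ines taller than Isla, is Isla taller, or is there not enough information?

undetermined

Following every chain through Ines: nothing is chained to Ines.
Isla is not reached, and no chain runs the other way from Isla to Ines.
So the given relations leave the order of Ines and Isla undetermined.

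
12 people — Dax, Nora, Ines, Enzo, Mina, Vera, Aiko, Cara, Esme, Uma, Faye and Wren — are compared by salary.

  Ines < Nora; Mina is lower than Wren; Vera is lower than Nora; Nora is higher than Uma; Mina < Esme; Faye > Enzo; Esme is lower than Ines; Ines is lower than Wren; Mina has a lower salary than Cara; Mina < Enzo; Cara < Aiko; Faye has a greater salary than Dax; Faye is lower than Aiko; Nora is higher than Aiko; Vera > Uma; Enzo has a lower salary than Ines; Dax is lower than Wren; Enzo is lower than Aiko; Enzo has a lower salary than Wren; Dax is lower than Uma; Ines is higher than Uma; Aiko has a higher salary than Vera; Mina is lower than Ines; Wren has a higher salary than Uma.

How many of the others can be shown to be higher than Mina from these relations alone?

Directly above Mina: Esme, Enzo, Cara, Ines, Wren.
One step further: Faye, Aiko, Nora (8 so far).
No other element is forced above Mina by the given relations, so the count is 8.

8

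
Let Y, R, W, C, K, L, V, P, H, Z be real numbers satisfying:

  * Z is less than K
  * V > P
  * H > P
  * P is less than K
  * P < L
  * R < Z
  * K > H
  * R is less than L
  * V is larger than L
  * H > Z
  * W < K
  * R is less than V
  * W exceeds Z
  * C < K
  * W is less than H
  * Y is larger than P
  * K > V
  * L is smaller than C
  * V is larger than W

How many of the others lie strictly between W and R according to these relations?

1

Chaining upward from R reaches: L, Z, C, V, H, K.
Chaining downward from W reaches: Z.
Strictly between R and W are those in both lists: Z — 1 element.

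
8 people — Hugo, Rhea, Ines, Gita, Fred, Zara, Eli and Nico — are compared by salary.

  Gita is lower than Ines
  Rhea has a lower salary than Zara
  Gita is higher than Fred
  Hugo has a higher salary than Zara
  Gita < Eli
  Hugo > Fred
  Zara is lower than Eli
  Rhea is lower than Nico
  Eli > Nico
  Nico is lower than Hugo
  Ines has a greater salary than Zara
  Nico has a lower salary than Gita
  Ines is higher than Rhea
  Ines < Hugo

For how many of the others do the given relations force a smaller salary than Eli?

Directly below Eli: Nico, Zara, Gita.
One step further: Fred, Rhea (5 so far).
Nothing else is reachable below Eli; 5 in all.

5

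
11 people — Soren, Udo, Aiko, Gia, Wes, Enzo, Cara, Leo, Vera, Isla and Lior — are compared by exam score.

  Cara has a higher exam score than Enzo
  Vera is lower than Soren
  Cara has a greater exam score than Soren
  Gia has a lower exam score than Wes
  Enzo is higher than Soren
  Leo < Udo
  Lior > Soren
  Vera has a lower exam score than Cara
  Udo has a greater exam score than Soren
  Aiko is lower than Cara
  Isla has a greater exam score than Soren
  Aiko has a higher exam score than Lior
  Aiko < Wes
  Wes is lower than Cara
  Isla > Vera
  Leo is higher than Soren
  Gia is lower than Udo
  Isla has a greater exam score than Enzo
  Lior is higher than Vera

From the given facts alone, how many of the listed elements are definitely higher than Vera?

9

From Vera the given relations immediately reach Soren, Lior, Isla, Cara.
From those, Enzo, Aiko, Leo, Udo — 8 in total.
From those, Wes — 9 in total.
Nothing else is reachable above Vera; 9 in all.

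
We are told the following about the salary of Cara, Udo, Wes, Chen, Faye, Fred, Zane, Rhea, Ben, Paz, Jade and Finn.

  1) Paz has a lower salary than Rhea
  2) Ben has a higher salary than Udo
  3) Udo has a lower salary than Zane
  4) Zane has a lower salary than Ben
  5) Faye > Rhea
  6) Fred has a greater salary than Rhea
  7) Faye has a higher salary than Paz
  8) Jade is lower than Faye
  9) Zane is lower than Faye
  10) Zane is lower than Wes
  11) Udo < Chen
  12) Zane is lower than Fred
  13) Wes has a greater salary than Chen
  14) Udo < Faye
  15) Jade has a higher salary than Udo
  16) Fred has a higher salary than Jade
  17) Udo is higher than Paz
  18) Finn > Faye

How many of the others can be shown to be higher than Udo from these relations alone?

The elements the relations force above Udo are Zane, Jade, Chen, Faye, Fred, Wes, Finn, Ben — no chain reaches any other.
That is 8.

8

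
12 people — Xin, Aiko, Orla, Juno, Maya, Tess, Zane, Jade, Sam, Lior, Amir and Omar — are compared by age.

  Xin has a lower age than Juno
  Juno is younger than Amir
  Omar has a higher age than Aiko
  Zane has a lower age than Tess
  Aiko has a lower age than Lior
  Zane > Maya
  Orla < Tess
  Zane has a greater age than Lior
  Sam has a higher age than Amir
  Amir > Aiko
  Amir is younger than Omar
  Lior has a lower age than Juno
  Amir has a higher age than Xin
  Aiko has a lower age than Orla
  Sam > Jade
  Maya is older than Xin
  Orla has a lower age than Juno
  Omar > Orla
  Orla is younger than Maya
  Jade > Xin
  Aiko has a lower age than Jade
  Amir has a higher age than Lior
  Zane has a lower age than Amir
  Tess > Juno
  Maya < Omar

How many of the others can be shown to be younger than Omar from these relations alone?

Directly below Omar: Aiko, Orla, Maya, Amir.
One step further: Lior, Xin, Zane, Juno (8 so far).
No other element is forced below Omar by the given relations, so the count is 8.

8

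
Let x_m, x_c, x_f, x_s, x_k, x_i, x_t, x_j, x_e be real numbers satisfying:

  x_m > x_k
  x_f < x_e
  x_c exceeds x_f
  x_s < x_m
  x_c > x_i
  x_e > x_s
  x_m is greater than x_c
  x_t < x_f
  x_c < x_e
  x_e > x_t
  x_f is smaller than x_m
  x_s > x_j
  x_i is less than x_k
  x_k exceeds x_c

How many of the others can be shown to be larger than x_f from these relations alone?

Directly above x_f: x_c, x_m, x_e.
One step further: x_k (4 so far).
Nothing else is reachable above x_f; 4 in all.

4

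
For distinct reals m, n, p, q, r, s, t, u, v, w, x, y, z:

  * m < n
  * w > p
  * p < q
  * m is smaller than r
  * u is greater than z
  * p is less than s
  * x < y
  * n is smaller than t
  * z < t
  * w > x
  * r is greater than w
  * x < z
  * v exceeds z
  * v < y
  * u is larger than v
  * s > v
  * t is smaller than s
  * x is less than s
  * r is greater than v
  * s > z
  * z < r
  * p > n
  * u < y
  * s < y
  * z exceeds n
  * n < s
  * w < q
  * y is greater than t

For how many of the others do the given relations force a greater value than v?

Directly above v: u, s, r, y.
No other element is forced above v by the given relations, so the count is 4.

4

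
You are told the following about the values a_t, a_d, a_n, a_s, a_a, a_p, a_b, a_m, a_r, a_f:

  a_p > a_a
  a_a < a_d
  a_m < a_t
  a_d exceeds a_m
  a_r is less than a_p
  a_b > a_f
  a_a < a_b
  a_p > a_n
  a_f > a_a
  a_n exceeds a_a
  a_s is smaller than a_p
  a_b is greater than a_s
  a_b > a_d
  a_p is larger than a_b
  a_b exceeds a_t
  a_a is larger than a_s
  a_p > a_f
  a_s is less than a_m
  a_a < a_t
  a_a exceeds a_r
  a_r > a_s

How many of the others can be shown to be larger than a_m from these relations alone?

The elements the relations force above a_m are a_t, a_d, a_b, a_p — no chain reaches any other.
That is 4.

4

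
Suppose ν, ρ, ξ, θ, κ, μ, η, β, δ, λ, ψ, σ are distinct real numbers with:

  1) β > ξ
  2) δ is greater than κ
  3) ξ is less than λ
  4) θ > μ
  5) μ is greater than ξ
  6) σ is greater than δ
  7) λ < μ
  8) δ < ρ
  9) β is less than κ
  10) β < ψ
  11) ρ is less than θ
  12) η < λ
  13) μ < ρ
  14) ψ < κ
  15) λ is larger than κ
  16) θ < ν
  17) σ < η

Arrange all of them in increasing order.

ξ < β < ψ < κ < δ < σ < η < λ < μ < ρ < θ < ν

Nothing is placed below ξ, so it is least; from there ξ < β; β < ψ; ψ < κ; κ < δ; δ < σ; σ < η; η < λ; λ < μ; μ < ρ; ρ < θ; θ < ν, each given directly.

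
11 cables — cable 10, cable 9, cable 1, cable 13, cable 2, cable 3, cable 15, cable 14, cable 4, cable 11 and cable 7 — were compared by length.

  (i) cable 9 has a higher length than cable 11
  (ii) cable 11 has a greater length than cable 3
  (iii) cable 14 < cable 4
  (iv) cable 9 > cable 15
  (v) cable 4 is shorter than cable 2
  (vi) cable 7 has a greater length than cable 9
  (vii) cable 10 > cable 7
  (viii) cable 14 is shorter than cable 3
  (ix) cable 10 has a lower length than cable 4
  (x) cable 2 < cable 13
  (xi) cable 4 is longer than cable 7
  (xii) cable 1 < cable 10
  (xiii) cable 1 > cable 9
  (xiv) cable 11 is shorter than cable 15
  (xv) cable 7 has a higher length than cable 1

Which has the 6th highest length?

The consecutive relations fix a unique order: cable 14 < cable 3 < cable 11 < cable 15 < cable 9 < cable 1 < cable 7 < cable 10 < cable 4 < cable 2 < cable 13.
The 6th largest is cable 1.

cable 1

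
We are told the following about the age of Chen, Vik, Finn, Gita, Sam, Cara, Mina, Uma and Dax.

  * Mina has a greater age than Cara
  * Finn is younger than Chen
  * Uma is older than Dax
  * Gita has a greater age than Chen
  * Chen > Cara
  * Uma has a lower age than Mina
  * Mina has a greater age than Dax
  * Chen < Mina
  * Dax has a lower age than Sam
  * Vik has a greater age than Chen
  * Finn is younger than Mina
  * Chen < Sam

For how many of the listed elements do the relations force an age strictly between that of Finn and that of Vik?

1

Chaining upward from Finn reaches: Chen, Sam, Gita, Mina.
Chaining downward from Vik reaches: Cara, Chen.
Strictly between Finn and Vik are those in both lists: Chen — 1 element.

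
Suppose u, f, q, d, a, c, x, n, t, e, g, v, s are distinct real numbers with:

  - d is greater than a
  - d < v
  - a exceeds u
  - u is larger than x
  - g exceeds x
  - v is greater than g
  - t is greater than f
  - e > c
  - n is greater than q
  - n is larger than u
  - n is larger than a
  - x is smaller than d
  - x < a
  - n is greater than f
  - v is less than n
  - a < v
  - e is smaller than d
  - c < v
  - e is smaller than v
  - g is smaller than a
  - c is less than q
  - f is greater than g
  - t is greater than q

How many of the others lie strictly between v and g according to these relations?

Chaining upward from g reaches: f, a, d, t, n.
Chaining downward from v reaches: c, x, e, u, a, d.
Strictly between g and v are those in both lists: a, d — 2 elements.

2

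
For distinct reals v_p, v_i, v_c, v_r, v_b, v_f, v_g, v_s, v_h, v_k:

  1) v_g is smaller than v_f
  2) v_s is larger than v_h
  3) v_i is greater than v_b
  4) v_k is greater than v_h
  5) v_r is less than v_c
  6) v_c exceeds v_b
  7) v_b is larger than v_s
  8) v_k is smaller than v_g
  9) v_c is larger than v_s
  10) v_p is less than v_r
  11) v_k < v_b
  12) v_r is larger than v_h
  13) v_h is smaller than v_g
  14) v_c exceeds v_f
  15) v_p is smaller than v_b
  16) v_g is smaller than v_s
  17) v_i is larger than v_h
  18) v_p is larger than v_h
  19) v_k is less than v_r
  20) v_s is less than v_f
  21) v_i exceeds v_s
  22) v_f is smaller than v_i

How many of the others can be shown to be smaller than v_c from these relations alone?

Directly below v_c: v_s, v_f, v_r, v_b.
One step further: v_h, v_p, v_k, v_g (8 so far).
No other element is forced below v_c by the given relations, so the count is 8.

8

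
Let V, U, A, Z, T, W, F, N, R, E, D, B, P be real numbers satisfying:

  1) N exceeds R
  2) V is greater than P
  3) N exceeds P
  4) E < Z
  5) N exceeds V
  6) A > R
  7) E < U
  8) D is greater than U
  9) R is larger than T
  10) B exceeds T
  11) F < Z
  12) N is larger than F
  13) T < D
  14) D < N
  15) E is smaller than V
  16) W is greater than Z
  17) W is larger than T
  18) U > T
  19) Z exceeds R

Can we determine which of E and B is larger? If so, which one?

Following every chain through E: above E we get U, D, Z, W, V, N.
B is not reached, and no chain runs the other way from B to E.
So the given relations leave the order of E and B undetermined.

undetermined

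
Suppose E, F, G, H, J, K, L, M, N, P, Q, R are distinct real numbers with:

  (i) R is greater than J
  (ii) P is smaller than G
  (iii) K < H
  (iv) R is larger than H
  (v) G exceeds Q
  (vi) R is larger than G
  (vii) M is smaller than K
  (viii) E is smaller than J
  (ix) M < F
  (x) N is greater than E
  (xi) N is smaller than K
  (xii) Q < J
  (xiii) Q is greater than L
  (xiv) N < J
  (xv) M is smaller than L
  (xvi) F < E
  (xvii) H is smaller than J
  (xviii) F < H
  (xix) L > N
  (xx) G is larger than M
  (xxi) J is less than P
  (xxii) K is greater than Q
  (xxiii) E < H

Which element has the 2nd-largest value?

Chaining the given pairs: M < F < E < N < L < Q < K < H < J < P < G < R.
The 2nd largest is G.

G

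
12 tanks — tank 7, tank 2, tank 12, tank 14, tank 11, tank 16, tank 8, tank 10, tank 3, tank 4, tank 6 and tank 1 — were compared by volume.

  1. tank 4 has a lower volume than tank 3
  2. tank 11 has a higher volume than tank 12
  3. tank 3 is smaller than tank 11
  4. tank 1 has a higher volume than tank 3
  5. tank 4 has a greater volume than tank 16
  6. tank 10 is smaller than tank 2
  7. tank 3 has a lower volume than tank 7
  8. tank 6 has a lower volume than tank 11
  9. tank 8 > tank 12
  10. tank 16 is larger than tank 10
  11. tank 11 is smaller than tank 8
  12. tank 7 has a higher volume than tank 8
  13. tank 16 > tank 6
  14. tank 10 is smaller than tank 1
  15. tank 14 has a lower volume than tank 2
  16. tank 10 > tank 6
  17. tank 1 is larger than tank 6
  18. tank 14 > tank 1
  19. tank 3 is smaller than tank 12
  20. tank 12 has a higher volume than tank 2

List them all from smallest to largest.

tank 6 < tank 10 < tank 16 < tank 4 < tank 3 < tank 1 < tank 14 < tank 2 < tank 12 < tank 11 < tank 8 < tank 7

Nothing is placed below tank 6, so it is least; from there tank 6 < tank 10; tank 10 < tank 16; tank 16 < tank 4; tank 4 < tank 3; tank 3 < tank 1; tank 1 < tank 14; tank 14 < tank 2; tank 2 < tank 12; tank 12 < tank 11; tank 11 < tank 8; tank 8 < tank 7, each given directly.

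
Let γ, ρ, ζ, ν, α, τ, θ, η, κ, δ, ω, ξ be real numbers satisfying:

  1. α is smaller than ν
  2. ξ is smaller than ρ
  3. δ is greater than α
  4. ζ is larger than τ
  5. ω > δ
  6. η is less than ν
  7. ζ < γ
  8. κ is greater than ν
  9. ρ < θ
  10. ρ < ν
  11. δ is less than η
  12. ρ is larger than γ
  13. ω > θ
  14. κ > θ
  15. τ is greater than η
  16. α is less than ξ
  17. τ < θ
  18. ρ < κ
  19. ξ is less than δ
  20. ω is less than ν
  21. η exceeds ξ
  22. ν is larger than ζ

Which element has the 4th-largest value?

θ

The consecutive relations fix a unique order: α < ξ < δ < η < τ < ζ < γ < ρ < θ < ω < ν < κ.
Counting 4 from the largest end gives θ.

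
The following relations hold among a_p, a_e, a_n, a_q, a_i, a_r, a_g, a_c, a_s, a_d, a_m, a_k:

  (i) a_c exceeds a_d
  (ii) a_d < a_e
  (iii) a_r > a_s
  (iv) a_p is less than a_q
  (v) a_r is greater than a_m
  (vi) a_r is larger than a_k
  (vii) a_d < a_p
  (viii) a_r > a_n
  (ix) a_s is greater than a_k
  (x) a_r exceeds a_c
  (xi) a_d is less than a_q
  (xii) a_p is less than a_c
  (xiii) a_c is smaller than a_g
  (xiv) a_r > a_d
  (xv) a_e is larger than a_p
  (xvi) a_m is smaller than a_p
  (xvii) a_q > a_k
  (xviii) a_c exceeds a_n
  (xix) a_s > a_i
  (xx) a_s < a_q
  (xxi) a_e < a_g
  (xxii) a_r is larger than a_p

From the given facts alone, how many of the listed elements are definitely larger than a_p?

5

Directly above a_p: a_c, a_r, a_e, a_q.
One step further: a_g (5 so far).
Nothing else is reachable above a_p; 5 in all.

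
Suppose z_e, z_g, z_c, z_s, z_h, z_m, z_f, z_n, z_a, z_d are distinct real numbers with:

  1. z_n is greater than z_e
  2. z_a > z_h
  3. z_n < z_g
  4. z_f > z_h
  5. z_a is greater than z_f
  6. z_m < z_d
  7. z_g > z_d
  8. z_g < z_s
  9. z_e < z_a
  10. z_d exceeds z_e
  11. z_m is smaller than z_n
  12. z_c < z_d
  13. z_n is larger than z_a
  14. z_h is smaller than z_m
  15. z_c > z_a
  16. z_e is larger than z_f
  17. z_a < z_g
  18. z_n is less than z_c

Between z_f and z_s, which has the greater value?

z_s

Link the given pairs in sequence: z_f < z_e; z_e < z_a; z_a < z_c; z_c < z_d; z_d < z_g; z_g < z_s.
Chaining these gives z_f < z_e < z_a < z_c < z_d < z_g < z_s.
So z_f < z_s; z_s is the larger of the two.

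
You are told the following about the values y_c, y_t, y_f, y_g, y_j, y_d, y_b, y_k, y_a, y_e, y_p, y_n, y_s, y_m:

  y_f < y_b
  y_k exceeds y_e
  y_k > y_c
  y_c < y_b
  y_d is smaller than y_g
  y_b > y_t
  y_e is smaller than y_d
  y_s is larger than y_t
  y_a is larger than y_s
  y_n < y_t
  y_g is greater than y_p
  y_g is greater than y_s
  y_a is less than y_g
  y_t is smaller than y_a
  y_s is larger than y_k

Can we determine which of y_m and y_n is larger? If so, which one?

undetermined

Following every chain through y_n: above y_n we get y_t, y_s, y_a, y_b, y_g.
y_m is not reached, and no chain runs the other way from y_m to y_n.
So the given relations leave the order of y_n and y_m undetermined.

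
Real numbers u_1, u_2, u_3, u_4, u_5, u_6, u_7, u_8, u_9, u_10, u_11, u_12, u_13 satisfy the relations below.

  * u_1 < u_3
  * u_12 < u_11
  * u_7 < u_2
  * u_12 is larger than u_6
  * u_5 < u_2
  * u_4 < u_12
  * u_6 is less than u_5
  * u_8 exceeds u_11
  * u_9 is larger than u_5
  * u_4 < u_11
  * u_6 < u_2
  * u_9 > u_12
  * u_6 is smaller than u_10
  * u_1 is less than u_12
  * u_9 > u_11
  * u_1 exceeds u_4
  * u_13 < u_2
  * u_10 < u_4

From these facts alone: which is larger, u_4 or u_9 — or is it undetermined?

u_4 < u_1 and u_1 < u_12 give u_4 < u_12.
Then u_12 < u_11 extends the chain to u_11.
With u_11 < u_9: u_4 < u_1 < u_12 < u_11 < u_9.
So u_9 is larger.

u_9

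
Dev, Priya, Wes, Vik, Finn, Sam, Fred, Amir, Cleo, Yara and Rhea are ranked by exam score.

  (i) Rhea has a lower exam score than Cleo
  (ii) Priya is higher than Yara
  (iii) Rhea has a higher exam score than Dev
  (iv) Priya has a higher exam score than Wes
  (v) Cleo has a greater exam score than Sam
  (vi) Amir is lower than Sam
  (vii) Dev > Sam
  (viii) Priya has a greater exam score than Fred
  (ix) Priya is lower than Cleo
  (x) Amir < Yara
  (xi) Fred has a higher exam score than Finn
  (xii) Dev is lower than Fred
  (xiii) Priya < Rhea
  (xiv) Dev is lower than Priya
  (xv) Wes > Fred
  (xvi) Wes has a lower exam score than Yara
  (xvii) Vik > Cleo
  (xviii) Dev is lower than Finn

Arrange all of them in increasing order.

Amir < Sam < Dev < Finn < Fred < Wes < Yara < Priya < Rhea < Cleo < Vik

Each adjacent pair is fixed by a given relation: Amir < Sam; Sam < Dev; Dev < Finn; Finn < Fred; Fred < Wes; Wes < Yara; Yara < Priya; Priya < Rhea; Rhea < Cleo; Cleo < Vik. Chaining them end to end gives the full order.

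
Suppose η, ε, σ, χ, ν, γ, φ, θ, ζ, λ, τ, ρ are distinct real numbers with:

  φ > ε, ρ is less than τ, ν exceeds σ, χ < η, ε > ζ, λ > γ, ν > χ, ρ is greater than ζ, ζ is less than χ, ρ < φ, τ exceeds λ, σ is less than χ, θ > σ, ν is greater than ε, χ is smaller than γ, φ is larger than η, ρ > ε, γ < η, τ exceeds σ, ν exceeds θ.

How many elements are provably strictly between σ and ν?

The relations place σ below ν. An element lies strictly between them when it is forced above σ and also forced below ν.
Above σ: {χ, γ, θ, η, λ, τ, φ}. Below ν: {ζ, χ, ε, θ}.
Intersection: {χ, θ} — 2.

2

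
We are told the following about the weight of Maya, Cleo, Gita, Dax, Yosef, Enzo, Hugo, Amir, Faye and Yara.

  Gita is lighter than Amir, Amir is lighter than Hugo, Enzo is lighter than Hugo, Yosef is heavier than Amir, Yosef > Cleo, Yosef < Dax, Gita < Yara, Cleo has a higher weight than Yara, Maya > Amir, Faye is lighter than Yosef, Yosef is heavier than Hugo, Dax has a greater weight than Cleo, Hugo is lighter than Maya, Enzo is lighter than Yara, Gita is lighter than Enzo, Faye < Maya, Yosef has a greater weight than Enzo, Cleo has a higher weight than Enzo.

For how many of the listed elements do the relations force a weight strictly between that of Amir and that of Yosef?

Chaining upward from Amir reaches: Hugo, Maya, Dax.
Chaining downward from Yosef reaches: Gita, Faye, Enzo, Yara, Cleo, Hugo.
Strictly between Amir and Yosef are those in both lists: Hugo — 1 element.

1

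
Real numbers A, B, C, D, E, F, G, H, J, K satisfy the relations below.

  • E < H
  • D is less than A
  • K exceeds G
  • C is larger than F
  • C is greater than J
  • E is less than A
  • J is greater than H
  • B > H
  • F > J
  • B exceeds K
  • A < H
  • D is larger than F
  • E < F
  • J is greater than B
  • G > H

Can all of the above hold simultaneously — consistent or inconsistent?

Chaining the given relations yields F < D < A < H < G < K < B < J, so F < J. But one relation states J < F. These cannot both hold.

inconsistent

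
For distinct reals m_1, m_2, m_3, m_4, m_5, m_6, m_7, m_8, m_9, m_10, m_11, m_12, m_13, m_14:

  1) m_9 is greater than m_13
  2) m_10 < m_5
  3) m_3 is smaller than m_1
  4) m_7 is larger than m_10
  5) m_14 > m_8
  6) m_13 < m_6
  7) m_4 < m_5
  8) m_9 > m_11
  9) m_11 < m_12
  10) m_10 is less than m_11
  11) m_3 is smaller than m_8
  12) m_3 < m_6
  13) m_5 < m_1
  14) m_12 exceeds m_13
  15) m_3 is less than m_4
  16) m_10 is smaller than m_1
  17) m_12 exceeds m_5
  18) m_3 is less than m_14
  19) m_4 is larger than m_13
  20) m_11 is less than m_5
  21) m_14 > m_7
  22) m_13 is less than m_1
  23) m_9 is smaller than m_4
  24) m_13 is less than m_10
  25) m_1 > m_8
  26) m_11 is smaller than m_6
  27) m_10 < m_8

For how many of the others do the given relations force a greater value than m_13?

Directly above m_13: m_10, m_9, m_4, m_6, m_12, m_1.
One step further: m_11, m_5, m_7, m_8 (10 so far).
One step further: m_14 (11 so far).
No other element is forced above m_13 by the given relations, so the count is 11.

11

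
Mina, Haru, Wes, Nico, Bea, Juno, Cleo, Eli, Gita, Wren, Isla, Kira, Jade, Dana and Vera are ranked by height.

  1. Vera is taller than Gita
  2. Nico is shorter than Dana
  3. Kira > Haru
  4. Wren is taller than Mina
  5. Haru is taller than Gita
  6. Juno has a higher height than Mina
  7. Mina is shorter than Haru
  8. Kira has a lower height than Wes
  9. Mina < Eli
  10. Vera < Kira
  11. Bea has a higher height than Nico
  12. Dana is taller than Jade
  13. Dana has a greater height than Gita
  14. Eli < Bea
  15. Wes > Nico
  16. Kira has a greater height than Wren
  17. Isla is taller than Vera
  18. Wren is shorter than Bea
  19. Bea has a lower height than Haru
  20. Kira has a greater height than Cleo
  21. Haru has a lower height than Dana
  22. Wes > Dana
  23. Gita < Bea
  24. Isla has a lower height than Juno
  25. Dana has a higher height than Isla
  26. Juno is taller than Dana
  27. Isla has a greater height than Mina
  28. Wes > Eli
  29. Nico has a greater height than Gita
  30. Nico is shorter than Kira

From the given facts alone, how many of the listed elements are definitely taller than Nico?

Directly above Nico: Bea, Kira, Dana, Wes.
One step further: Haru, Juno (6 so far).
No other element is forced above Nico by the given relations, so the count is 6.

6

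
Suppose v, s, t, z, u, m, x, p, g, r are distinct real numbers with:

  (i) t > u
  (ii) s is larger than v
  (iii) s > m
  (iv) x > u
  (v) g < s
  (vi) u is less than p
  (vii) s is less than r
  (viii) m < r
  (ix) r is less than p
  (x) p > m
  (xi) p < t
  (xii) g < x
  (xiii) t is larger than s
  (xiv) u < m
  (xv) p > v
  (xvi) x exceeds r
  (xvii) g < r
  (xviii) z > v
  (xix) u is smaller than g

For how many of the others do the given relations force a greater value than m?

Directly above m: s, r, p.
One step further: x, t (5 so far).
Nothing else is reachable above m; 5 in all.

5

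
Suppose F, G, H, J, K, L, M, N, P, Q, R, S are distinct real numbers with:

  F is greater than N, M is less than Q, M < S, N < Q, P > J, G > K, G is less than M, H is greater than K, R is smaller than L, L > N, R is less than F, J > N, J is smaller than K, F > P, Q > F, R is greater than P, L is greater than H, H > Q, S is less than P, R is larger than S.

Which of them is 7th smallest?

P

Chaining the given pairs: N < J < K < G < M < S < P < R < F < Q < H < L.
Counting 7 from the smallest end gives P.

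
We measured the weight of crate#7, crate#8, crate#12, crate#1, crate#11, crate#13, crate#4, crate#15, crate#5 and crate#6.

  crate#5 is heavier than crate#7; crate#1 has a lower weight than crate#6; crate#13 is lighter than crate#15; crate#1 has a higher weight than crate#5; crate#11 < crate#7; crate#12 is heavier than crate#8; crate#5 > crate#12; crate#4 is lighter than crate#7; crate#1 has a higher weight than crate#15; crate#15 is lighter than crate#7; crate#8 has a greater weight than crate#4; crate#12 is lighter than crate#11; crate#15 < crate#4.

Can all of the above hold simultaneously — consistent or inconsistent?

consistent

Every relation is compatible with crate#13 < crate#15 < crate#4 < crate#8 < crate#12 < crate#11 < crate#7 < crate#5 < crate#1 < crate#6; the set is consistent.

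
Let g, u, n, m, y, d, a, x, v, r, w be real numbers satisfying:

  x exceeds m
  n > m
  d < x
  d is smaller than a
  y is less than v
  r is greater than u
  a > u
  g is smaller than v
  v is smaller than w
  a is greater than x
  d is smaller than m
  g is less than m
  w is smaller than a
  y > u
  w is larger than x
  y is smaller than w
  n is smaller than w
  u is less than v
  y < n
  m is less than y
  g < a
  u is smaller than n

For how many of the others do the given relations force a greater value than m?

6

Directly above m: y, x, n.
One step further: v, w, a (6 so far).
Nothing else is reachable above m; 6 in all.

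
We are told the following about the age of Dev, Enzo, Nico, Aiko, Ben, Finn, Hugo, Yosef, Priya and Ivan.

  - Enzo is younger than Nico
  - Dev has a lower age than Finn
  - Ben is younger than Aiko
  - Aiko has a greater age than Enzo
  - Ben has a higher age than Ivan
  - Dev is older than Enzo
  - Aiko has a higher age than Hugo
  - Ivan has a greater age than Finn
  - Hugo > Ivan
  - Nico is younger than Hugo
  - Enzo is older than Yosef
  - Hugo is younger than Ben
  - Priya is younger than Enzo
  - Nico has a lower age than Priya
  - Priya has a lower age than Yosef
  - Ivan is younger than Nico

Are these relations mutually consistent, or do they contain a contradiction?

We have Nico < Priya stated directly, yet also Priya < Yosef < Enzo < Dev < Finn < Ivan < Nico by chaining the others — so Priya < Nico. Contradiction.

inconsistent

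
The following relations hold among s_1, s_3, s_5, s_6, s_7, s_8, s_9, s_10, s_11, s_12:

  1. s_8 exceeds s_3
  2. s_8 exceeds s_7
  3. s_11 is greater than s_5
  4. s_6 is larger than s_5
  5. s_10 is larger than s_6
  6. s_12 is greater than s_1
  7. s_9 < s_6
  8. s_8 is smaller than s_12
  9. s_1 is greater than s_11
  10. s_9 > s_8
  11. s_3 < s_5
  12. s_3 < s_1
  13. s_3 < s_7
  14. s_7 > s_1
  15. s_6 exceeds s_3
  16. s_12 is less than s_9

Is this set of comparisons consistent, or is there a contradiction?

consistent

Every relation is compatible with s_3 < s_5 < s_11 < s_1 < s_7 < s_8 < s_12 < s_9 < s_6 < s_10; the set is consistent.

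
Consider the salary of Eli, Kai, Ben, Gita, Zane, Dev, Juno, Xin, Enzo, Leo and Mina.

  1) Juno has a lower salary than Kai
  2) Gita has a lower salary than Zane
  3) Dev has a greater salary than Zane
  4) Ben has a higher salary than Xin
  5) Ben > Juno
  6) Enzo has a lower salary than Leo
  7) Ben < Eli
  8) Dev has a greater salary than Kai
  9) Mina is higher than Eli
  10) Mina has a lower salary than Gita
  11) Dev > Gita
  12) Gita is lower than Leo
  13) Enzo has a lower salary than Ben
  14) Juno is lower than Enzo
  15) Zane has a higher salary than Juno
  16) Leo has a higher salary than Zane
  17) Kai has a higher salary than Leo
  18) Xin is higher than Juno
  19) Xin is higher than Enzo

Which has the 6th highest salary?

Piecing the relations together gives one ordering: Juno < Enzo < Xin < Ben < Eli < Mina < Gita < Zane < Leo < Kai < Dev.
The 6th largest is Mina.

Mina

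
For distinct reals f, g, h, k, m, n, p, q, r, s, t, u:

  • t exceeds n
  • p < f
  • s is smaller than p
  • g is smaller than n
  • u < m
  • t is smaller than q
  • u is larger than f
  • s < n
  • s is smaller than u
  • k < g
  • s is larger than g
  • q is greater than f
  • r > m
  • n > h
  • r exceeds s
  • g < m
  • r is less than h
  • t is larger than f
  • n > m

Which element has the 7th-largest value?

Piecing the relations together gives one ordering: k < g < s < p < f < u < m < r < h < n < t < q.
The 7th largest is u.

u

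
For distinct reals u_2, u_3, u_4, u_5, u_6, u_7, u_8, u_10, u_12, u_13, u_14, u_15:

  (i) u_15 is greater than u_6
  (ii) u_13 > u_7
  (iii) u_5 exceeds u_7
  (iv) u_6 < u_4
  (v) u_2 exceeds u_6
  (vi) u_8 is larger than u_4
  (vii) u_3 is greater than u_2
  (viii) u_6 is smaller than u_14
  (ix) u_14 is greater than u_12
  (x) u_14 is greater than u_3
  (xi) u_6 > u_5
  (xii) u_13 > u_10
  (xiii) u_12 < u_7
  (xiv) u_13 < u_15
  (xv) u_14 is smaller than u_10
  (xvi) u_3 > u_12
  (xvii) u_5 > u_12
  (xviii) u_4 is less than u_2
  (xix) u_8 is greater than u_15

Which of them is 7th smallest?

Piecing the relations together gives one ordering: u_12 < u_7 < u_5 < u_6 < u_4 < u_2 < u_3 < u_14 < u_10 < u_13 < u_15 < u_8.
The 7th smallest is u_3.

u_3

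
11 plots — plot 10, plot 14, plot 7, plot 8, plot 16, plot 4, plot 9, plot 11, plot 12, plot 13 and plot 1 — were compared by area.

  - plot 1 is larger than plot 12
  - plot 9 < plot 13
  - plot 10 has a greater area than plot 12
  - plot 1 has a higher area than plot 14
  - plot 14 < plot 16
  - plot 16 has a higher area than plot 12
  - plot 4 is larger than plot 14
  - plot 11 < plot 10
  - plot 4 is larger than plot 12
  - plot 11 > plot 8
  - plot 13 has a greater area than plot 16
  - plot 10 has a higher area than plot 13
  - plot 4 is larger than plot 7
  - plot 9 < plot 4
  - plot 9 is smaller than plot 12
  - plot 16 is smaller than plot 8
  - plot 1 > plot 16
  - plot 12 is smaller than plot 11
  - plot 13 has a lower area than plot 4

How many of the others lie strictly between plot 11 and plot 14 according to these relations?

2

Chaining upward from plot 14 reaches: plot 16, plot 8, plot 13, plot 10, plot 1, plot 4.
Chaining downward from plot 11 reaches: plot 9, plot 12, plot 16, plot 8.
Strictly between plot 14 and plot 11 are those in both lists: plot 16, plot 8 — 2 elements.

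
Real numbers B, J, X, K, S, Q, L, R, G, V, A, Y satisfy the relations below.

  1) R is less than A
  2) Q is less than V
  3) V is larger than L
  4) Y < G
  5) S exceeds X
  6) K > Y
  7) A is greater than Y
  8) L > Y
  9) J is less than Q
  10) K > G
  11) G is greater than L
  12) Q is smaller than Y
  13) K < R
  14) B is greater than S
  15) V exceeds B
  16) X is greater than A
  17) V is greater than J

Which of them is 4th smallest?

The consecutive relations fix a unique order: J < Q < Y < L < G < K < R < A < X < S < B < V.
The 4th smallest is L.

L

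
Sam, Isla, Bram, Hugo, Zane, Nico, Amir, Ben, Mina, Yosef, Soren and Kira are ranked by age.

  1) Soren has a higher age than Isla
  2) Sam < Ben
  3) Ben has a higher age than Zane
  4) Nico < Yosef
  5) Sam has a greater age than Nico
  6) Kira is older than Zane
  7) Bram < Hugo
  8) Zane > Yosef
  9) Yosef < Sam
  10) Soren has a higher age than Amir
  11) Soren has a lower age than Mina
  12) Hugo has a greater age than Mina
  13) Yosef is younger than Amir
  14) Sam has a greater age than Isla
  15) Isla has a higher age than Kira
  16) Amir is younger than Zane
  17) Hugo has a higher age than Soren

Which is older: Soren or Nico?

The relevant relations are Nico < Yosef; Yosef < Amir; Amir < Zane; Zane < Kira; Kira < Isla; Isla < Soren.
Chaining these gives Nico < Yosef < Amir < Zane < Kira < Isla < Soren.
So Nico < Soren; Soren is the older of the two.

Soren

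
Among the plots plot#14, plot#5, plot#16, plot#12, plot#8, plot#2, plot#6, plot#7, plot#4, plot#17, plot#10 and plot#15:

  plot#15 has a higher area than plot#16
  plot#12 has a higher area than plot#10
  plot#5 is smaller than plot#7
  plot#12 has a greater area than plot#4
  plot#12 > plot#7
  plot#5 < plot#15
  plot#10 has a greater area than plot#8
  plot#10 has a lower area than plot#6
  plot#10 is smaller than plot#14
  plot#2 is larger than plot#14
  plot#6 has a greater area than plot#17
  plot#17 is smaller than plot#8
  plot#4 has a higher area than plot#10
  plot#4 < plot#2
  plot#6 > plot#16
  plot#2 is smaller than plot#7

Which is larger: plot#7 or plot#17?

plot#17 < plot#8 < plot#10 < plot#14 < plot#2 < plot#7, by transitivity through plot#8, plot#10, plot#14, plot#2.
So plot#17 < plot#7; plot#7 is the larger of the two.

plot#7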